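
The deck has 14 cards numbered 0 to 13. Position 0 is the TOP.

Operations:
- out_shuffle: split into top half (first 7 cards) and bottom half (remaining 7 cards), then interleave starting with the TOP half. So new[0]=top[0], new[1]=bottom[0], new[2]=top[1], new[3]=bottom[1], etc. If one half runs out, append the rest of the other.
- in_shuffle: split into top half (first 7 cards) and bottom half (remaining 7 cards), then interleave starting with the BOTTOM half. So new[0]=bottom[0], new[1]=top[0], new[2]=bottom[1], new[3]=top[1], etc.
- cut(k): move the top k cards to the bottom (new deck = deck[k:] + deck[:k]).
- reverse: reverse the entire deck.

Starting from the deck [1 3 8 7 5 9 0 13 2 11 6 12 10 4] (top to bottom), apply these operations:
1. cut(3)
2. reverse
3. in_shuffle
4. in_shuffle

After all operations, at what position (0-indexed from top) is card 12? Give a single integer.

Answer: 8

Derivation:
After op 1 (cut(3)): [7 5 9 0 13 2 11 6 12 10 4 1 3 8]
After op 2 (reverse): [8 3 1 4 10 12 6 11 2 13 0 9 5 7]
After op 3 (in_shuffle): [11 8 2 3 13 1 0 4 9 10 5 12 7 6]
After op 4 (in_shuffle): [4 11 9 8 10 2 5 3 12 13 7 1 6 0]
Card 12 is at position 8.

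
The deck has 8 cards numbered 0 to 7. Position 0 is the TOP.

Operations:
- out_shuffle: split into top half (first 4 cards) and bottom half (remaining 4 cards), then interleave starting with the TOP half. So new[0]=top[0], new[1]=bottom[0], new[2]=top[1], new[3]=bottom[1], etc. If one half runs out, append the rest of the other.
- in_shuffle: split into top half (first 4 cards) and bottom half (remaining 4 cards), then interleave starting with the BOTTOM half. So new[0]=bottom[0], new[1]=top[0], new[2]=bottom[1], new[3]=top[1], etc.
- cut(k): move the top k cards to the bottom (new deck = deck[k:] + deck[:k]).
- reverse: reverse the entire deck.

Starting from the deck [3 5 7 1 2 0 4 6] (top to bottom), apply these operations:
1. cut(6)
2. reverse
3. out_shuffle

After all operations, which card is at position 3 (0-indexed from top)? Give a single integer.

After op 1 (cut(6)): [4 6 3 5 7 1 2 0]
After op 2 (reverse): [0 2 1 7 5 3 6 4]
After op 3 (out_shuffle): [0 5 2 3 1 6 7 4]
Position 3: card 3.

Answer: 3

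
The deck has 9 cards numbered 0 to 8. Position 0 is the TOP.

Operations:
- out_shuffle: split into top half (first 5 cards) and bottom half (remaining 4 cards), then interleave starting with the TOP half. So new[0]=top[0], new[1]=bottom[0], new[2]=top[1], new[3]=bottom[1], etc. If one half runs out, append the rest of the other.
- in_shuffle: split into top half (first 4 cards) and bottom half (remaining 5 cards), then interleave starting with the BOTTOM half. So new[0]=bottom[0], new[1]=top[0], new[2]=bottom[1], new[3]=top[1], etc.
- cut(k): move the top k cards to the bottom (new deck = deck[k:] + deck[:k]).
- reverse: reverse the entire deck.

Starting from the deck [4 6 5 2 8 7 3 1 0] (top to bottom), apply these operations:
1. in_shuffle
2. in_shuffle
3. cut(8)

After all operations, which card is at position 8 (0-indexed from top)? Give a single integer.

Answer: 6

Derivation:
After op 1 (in_shuffle): [8 4 7 6 3 5 1 2 0]
After op 2 (in_shuffle): [3 8 5 4 1 7 2 6 0]
After op 3 (cut(8)): [0 3 8 5 4 1 7 2 6]
Position 8: card 6.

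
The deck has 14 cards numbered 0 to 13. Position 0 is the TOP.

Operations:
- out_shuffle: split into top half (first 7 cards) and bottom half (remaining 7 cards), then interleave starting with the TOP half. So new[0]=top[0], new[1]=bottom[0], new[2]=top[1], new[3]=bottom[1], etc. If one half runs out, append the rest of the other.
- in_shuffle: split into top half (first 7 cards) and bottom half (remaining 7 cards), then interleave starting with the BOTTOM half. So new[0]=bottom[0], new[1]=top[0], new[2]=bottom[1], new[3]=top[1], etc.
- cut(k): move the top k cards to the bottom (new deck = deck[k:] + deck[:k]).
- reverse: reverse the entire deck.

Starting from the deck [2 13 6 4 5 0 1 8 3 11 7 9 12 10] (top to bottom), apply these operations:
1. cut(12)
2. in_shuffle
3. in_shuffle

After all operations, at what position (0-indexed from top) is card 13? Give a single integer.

Answer: 0

Derivation:
After op 1 (cut(12)): [12 10 2 13 6 4 5 0 1 8 3 11 7 9]
After op 2 (in_shuffle): [0 12 1 10 8 2 3 13 11 6 7 4 9 5]
After op 3 (in_shuffle): [13 0 11 12 6 1 7 10 4 8 9 2 5 3]
Card 13 is at position 0.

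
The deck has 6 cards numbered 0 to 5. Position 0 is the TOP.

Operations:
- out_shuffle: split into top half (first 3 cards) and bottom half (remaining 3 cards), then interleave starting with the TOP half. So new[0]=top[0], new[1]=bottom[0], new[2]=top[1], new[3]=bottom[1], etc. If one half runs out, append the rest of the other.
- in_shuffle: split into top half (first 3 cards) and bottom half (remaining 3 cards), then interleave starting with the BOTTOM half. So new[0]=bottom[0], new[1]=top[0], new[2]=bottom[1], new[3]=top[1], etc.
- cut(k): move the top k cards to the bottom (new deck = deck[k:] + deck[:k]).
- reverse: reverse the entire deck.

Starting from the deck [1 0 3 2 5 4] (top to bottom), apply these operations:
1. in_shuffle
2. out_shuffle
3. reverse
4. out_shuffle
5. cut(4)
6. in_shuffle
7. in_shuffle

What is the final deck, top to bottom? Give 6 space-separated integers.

Answer: 2 1 0 4 3 5

Derivation:
After op 1 (in_shuffle): [2 1 5 0 4 3]
After op 2 (out_shuffle): [2 0 1 4 5 3]
After op 3 (reverse): [3 5 4 1 0 2]
After op 4 (out_shuffle): [3 1 5 0 4 2]
After op 5 (cut(4)): [4 2 3 1 5 0]
After op 6 (in_shuffle): [1 4 5 2 0 3]
After op 7 (in_shuffle): [2 1 0 4 3 5]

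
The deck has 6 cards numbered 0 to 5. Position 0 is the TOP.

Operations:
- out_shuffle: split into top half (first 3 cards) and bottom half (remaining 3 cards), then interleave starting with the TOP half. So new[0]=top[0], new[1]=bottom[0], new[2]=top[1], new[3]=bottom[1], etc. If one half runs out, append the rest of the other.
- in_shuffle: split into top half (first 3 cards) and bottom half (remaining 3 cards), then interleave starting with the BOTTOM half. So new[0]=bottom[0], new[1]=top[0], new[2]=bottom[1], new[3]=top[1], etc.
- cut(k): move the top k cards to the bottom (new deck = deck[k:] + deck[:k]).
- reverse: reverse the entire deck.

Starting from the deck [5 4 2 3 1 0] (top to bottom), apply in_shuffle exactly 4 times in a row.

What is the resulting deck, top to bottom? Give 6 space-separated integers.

Answer: 3 5 1 4 0 2

Derivation:
After op 1 (in_shuffle): [3 5 1 4 0 2]
After op 2 (in_shuffle): [4 3 0 5 2 1]
After op 3 (in_shuffle): [5 4 2 3 1 0]
After op 4 (in_shuffle): [3 5 1 4 0 2]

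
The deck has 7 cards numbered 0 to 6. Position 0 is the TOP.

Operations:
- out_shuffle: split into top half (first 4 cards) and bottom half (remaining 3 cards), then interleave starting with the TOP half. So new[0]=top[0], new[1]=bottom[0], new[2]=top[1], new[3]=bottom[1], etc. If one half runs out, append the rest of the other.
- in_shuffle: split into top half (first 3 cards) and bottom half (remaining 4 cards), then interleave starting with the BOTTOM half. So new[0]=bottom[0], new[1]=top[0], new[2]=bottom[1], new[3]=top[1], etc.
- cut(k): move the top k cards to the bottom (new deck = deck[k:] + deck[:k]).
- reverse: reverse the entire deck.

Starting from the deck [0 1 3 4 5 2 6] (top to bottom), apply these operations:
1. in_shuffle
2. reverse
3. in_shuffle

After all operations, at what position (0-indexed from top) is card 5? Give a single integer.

After op 1 (in_shuffle): [4 0 5 1 2 3 6]
After op 2 (reverse): [6 3 2 1 5 0 4]
After op 3 (in_shuffle): [1 6 5 3 0 2 4]
Card 5 is at position 2.

Answer: 2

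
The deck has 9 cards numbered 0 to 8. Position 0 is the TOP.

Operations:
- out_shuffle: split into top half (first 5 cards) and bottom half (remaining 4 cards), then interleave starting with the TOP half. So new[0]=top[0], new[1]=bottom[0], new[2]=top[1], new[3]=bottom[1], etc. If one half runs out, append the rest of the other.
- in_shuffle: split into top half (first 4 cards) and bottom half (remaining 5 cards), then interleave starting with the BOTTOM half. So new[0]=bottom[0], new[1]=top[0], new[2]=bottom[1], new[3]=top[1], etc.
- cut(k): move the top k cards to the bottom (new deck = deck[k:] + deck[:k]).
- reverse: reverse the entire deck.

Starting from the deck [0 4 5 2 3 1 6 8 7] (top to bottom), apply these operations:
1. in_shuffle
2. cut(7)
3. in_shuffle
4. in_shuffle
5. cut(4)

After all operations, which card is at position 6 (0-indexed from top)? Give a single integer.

After op 1 (in_shuffle): [3 0 1 4 6 5 8 2 7]
After op 2 (cut(7)): [2 7 3 0 1 4 6 5 8]
After op 3 (in_shuffle): [1 2 4 7 6 3 5 0 8]
After op 4 (in_shuffle): [6 1 3 2 5 4 0 7 8]
After op 5 (cut(4)): [5 4 0 7 8 6 1 3 2]
Position 6: card 1.

Answer: 1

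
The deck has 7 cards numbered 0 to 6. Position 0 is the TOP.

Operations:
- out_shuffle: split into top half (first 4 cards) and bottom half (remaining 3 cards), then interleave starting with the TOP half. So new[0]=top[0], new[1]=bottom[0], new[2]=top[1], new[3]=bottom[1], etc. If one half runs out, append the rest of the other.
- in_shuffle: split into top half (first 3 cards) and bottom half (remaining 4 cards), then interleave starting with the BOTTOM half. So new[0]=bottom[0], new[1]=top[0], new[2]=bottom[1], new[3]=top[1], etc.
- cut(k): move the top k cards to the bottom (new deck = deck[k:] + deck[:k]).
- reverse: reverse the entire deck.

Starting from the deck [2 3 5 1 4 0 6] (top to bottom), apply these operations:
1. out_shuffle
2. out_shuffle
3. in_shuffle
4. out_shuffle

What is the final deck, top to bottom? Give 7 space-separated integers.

Answer: 6 1 2 4 3 0 5

Derivation:
After op 1 (out_shuffle): [2 4 3 0 5 6 1]
After op 2 (out_shuffle): [2 5 4 6 3 1 0]
After op 3 (in_shuffle): [6 2 3 5 1 4 0]
After op 4 (out_shuffle): [6 1 2 4 3 0 5]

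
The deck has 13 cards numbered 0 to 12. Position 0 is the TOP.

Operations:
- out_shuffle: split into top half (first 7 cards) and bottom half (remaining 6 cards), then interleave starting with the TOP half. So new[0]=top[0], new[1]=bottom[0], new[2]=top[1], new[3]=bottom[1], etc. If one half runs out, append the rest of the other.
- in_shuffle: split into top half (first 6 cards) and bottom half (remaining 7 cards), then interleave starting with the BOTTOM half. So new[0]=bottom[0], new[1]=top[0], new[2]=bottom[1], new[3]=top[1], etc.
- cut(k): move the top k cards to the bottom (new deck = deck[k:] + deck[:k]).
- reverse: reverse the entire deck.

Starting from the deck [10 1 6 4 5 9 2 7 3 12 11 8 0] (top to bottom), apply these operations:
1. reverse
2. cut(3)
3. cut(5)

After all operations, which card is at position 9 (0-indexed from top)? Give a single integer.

After op 1 (reverse): [0 8 11 12 3 7 2 9 5 4 6 1 10]
After op 2 (cut(3)): [12 3 7 2 9 5 4 6 1 10 0 8 11]
After op 3 (cut(5)): [5 4 6 1 10 0 8 11 12 3 7 2 9]
Position 9: card 3.

Answer: 3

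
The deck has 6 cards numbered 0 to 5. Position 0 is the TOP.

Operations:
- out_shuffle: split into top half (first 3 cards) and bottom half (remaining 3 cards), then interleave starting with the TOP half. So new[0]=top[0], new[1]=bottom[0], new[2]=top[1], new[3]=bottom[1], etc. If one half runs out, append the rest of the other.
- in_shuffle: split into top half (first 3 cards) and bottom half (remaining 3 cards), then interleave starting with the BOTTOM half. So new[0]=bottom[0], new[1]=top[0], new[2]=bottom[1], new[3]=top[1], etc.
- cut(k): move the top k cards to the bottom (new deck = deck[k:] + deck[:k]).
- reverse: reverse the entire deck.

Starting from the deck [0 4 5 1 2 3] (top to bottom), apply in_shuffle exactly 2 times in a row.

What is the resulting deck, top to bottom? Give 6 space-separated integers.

After op 1 (in_shuffle): [1 0 2 4 3 5]
After op 2 (in_shuffle): [4 1 3 0 5 2]

Answer: 4 1 3 0 5 2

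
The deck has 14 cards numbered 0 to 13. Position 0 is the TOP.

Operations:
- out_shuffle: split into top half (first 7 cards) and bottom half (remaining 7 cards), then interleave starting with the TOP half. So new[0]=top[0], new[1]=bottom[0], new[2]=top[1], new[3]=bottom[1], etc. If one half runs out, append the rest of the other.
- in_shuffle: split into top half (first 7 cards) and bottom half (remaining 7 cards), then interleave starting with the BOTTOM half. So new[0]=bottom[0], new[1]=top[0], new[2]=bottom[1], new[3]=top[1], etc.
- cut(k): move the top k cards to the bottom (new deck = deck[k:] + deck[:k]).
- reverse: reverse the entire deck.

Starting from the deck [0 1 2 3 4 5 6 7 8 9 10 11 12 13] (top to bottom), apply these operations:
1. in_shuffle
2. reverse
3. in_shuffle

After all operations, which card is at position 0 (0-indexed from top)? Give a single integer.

After op 1 (in_shuffle): [7 0 8 1 9 2 10 3 11 4 12 5 13 6]
After op 2 (reverse): [6 13 5 12 4 11 3 10 2 9 1 8 0 7]
After op 3 (in_shuffle): [10 6 2 13 9 5 1 12 8 4 0 11 7 3]
Position 0: card 10.

Answer: 10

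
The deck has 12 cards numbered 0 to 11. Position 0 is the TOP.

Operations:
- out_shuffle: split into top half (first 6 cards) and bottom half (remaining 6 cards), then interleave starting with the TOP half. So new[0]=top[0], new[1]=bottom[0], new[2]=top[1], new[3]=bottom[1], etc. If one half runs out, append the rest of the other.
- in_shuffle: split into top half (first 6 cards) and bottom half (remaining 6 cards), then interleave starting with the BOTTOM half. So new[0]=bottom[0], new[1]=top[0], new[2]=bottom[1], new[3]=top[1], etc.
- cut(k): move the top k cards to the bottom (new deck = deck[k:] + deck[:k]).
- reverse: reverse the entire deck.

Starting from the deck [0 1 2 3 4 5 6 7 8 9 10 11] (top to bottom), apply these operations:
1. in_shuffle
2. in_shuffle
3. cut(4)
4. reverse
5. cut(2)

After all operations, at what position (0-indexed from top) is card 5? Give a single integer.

After op 1 (in_shuffle): [6 0 7 1 8 2 9 3 10 4 11 5]
After op 2 (in_shuffle): [9 6 3 0 10 7 4 1 11 8 5 2]
After op 3 (cut(4)): [10 7 4 1 11 8 5 2 9 6 3 0]
After op 4 (reverse): [0 3 6 9 2 5 8 11 1 4 7 10]
After op 5 (cut(2)): [6 9 2 5 8 11 1 4 7 10 0 3]
Card 5 is at position 3.

Answer: 3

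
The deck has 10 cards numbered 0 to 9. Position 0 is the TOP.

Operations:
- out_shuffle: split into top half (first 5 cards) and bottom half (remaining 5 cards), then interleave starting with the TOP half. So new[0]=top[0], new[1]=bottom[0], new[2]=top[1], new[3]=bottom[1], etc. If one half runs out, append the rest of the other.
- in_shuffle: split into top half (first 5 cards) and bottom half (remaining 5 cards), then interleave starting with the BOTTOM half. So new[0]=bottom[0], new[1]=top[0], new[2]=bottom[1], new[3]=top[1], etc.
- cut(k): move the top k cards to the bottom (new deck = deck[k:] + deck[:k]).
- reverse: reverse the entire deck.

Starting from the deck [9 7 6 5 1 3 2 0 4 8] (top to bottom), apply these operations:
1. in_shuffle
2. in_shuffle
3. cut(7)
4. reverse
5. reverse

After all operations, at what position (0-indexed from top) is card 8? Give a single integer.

After op 1 (in_shuffle): [3 9 2 7 0 6 4 5 8 1]
After op 2 (in_shuffle): [6 3 4 9 5 2 8 7 1 0]
After op 3 (cut(7)): [7 1 0 6 3 4 9 5 2 8]
After op 4 (reverse): [8 2 5 9 4 3 6 0 1 7]
After op 5 (reverse): [7 1 0 6 3 4 9 5 2 8]
Card 8 is at position 9.

Answer: 9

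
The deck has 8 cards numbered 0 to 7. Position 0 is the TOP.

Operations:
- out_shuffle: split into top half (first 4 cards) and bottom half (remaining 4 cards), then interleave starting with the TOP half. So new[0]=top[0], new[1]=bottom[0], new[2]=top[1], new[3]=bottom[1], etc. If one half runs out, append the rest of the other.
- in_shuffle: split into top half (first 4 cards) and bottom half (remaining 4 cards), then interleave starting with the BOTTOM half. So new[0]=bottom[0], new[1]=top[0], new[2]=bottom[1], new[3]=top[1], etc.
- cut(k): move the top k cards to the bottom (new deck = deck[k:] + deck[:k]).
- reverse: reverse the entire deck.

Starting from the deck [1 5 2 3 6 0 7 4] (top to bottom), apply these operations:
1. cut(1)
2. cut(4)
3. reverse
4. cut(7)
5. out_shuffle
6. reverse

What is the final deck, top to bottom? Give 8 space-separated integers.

Answer: 7 2 4 3 1 6 5 0

Derivation:
After op 1 (cut(1)): [5 2 3 6 0 7 4 1]
After op 2 (cut(4)): [0 7 4 1 5 2 3 6]
After op 3 (reverse): [6 3 2 5 1 4 7 0]
After op 4 (cut(7)): [0 6 3 2 5 1 4 7]
After op 5 (out_shuffle): [0 5 6 1 3 4 2 7]
After op 6 (reverse): [7 2 4 3 1 6 5 0]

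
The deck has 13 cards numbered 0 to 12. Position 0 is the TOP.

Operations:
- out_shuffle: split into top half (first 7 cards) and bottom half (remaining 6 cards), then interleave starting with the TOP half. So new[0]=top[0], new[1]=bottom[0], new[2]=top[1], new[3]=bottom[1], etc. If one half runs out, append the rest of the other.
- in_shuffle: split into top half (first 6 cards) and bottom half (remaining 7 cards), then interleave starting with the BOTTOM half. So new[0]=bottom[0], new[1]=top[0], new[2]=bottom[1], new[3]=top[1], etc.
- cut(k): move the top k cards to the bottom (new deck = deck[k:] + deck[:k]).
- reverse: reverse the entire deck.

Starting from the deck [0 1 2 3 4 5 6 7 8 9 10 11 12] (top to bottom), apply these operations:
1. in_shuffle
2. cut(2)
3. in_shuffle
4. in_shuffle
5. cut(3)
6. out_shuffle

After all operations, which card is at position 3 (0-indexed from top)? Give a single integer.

After op 1 (in_shuffle): [6 0 7 1 8 2 9 3 10 4 11 5 12]
After op 2 (cut(2)): [7 1 8 2 9 3 10 4 11 5 12 6 0]
After op 3 (in_shuffle): [10 7 4 1 11 8 5 2 12 9 6 3 0]
After op 4 (in_shuffle): [5 10 2 7 12 4 9 1 6 11 3 8 0]
After op 5 (cut(3)): [7 12 4 9 1 6 11 3 8 0 5 10 2]
After op 6 (out_shuffle): [7 3 12 8 4 0 9 5 1 10 6 2 11]
Position 3: card 8.

Answer: 8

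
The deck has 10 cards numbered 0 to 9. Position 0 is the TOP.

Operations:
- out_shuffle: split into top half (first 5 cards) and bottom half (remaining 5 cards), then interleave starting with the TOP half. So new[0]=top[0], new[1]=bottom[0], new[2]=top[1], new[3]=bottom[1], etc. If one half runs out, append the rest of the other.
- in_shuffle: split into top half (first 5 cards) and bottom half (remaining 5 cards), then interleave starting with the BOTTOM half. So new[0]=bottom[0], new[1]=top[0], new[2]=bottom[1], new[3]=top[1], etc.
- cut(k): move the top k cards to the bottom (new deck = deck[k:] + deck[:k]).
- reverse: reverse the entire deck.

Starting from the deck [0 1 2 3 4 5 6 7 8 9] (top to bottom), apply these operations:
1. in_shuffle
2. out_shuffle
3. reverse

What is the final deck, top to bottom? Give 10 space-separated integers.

After op 1 (in_shuffle): [5 0 6 1 7 2 8 3 9 4]
After op 2 (out_shuffle): [5 2 0 8 6 3 1 9 7 4]
After op 3 (reverse): [4 7 9 1 3 6 8 0 2 5]

Answer: 4 7 9 1 3 6 8 0 2 5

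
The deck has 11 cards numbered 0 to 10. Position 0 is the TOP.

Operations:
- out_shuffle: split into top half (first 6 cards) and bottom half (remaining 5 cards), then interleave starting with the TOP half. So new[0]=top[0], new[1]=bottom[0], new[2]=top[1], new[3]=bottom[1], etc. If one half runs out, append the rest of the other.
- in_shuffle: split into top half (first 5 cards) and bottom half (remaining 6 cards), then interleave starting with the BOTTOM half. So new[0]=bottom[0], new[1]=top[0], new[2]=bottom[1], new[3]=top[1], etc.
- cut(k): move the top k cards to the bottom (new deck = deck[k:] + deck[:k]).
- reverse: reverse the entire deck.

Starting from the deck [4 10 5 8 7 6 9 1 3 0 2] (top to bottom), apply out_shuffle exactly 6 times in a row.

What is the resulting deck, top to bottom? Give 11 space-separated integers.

Answer: 4 6 2 7 0 8 3 5 1 10 9

Derivation:
After op 1 (out_shuffle): [4 9 10 1 5 3 8 0 7 2 6]
After op 2 (out_shuffle): [4 8 9 0 10 7 1 2 5 6 3]
After op 3 (out_shuffle): [4 1 8 2 9 5 0 6 10 3 7]
After op 4 (out_shuffle): [4 0 1 6 8 10 2 3 9 7 5]
After op 5 (out_shuffle): [4 2 0 3 1 9 6 7 8 5 10]
After op 6 (out_shuffle): [4 6 2 7 0 8 3 5 1 10 9]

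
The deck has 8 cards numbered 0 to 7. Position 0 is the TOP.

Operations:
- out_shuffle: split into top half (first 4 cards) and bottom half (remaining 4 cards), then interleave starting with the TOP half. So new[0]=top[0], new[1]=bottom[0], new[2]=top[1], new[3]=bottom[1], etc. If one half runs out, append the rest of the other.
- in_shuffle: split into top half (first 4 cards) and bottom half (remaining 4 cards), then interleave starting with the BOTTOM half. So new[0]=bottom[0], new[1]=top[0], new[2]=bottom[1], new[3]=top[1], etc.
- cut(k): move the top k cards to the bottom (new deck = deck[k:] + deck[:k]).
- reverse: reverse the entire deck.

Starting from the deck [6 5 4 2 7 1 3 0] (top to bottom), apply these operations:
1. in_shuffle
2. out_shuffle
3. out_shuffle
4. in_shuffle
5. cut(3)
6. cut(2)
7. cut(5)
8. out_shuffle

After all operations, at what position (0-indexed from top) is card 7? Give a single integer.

After op 1 (in_shuffle): [7 6 1 5 3 4 0 2]
After op 2 (out_shuffle): [7 3 6 4 1 0 5 2]
After op 3 (out_shuffle): [7 1 3 0 6 5 4 2]
After op 4 (in_shuffle): [6 7 5 1 4 3 2 0]
After op 5 (cut(3)): [1 4 3 2 0 6 7 5]
After op 6 (cut(2)): [3 2 0 6 7 5 1 4]
After op 7 (cut(5)): [5 1 4 3 2 0 6 7]
After op 8 (out_shuffle): [5 2 1 0 4 6 3 7]
Card 7 is at position 7.

Answer: 7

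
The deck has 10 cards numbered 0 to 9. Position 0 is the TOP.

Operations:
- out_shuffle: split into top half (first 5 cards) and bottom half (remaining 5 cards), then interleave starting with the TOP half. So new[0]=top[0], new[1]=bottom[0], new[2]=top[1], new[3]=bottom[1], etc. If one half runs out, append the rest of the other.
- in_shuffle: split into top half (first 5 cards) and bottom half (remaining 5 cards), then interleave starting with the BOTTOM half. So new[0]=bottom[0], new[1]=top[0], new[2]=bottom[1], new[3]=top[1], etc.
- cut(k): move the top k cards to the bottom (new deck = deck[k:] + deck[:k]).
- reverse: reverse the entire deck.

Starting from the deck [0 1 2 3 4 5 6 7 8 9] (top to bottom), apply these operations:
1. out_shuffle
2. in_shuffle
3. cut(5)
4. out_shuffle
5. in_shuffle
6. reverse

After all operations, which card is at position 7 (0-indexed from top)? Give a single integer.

After op 1 (out_shuffle): [0 5 1 6 2 7 3 8 4 9]
After op 2 (in_shuffle): [7 0 3 5 8 1 4 6 9 2]
After op 3 (cut(5)): [1 4 6 9 2 7 0 3 5 8]
After op 4 (out_shuffle): [1 7 4 0 6 3 9 5 2 8]
After op 5 (in_shuffle): [3 1 9 7 5 4 2 0 8 6]
After op 6 (reverse): [6 8 0 2 4 5 7 9 1 3]
Position 7: card 9.

Answer: 9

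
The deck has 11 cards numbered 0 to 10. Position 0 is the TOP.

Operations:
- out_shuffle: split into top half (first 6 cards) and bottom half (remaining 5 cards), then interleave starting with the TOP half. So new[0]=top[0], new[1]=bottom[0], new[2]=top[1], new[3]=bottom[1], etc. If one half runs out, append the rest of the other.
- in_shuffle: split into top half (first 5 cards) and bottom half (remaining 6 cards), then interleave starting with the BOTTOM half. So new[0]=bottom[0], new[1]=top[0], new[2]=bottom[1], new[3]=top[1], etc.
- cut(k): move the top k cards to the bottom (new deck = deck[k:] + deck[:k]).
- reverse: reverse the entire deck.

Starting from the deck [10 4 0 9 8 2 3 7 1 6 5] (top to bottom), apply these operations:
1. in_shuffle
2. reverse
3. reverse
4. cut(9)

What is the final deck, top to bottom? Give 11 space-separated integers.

After op 1 (in_shuffle): [2 10 3 4 7 0 1 9 6 8 5]
After op 2 (reverse): [5 8 6 9 1 0 7 4 3 10 2]
After op 3 (reverse): [2 10 3 4 7 0 1 9 6 8 5]
After op 4 (cut(9)): [8 5 2 10 3 4 7 0 1 9 6]

Answer: 8 5 2 10 3 4 7 0 1 9 6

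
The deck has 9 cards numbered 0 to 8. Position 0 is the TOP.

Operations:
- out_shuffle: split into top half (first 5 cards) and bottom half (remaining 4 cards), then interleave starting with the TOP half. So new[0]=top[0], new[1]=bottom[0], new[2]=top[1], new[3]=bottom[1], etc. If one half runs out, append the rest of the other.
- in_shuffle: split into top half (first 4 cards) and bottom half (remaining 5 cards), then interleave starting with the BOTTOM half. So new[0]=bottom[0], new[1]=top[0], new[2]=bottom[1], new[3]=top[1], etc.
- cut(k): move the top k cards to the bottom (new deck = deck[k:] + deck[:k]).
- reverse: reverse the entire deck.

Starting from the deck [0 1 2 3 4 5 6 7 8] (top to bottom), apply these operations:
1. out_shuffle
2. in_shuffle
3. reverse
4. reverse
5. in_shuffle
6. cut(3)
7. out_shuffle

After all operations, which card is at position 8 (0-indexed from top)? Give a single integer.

After op 1 (out_shuffle): [0 5 1 6 2 7 3 8 4]
After op 2 (in_shuffle): [2 0 7 5 3 1 8 6 4]
After op 3 (reverse): [4 6 8 1 3 5 7 0 2]
After op 4 (reverse): [2 0 7 5 3 1 8 6 4]
After op 5 (in_shuffle): [3 2 1 0 8 7 6 5 4]
After op 6 (cut(3)): [0 8 7 6 5 4 3 2 1]
After op 7 (out_shuffle): [0 4 8 3 7 2 6 1 5]
Position 8: card 5.

Answer: 5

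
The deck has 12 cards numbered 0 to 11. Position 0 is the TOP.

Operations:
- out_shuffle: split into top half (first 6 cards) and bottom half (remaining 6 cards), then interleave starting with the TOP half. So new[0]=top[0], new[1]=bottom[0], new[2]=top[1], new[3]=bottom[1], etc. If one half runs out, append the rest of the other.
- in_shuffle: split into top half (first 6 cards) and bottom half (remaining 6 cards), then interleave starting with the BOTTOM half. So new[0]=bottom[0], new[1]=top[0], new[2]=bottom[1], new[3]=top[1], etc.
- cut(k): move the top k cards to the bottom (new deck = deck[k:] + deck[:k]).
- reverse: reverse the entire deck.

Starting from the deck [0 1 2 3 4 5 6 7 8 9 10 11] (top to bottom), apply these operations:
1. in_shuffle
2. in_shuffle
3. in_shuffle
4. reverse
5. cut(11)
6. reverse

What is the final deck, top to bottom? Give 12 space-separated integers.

Answer: 9 1 6 11 3 8 0 5 10 2 7 4

Derivation:
After op 1 (in_shuffle): [6 0 7 1 8 2 9 3 10 4 11 5]
After op 2 (in_shuffle): [9 6 3 0 10 7 4 1 11 8 5 2]
After op 3 (in_shuffle): [4 9 1 6 11 3 8 0 5 10 2 7]
After op 4 (reverse): [7 2 10 5 0 8 3 11 6 1 9 4]
After op 5 (cut(11)): [4 7 2 10 5 0 8 3 11 6 1 9]
After op 6 (reverse): [9 1 6 11 3 8 0 5 10 2 7 4]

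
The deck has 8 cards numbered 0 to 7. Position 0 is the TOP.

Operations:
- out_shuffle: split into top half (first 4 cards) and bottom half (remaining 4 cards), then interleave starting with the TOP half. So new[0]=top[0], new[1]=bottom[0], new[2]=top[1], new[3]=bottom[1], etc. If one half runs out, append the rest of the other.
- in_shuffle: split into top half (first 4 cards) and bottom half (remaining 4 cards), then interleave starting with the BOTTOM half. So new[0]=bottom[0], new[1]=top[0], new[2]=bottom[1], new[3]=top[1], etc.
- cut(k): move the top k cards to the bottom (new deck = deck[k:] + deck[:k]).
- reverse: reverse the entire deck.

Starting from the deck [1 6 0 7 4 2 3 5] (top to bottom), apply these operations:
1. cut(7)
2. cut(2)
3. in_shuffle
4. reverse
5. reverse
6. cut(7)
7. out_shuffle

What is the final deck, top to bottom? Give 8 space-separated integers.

Answer: 4 0 2 5 6 7 3 1

Derivation:
After op 1 (cut(7)): [5 1 6 0 7 4 2 3]
After op 2 (cut(2)): [6 0 7 4 2 3 5 1]
After op 3 (in_shuffle): [2 6 3 0 5 7 1 4]
After op 4 (reverse): [4 1 7 5 0 3 6 2]
After op 5 (reverse): [2 6 3 0 5 7 1 4]
After op 6 (cut(7)): [4 2 6 3 0 5 7 1]
After op 7 (out_shuffle): [4 0 2 5 6 7 3 1]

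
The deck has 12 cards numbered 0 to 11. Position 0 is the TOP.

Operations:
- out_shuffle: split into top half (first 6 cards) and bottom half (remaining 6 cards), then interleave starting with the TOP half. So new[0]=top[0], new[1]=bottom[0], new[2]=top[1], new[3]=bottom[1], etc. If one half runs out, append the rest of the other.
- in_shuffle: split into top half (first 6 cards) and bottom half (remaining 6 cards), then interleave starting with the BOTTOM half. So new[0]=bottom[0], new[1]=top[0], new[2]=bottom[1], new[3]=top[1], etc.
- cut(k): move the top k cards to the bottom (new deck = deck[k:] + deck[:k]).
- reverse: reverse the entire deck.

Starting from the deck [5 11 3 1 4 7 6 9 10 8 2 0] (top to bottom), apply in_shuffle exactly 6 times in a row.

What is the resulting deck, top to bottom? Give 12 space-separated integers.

Answer: 0 2 8 10 9 6 7 4 1 3 11 5

Derivation:
After op 1 (in_shuffle): [6 5 9 11 10 3 8 1 2 4 0 7]
After op 2 (in_shuffle): [8 6 1 5 2 9 4 11 0 10 7 3]
After op 3 (in_shuffle): [4 8 11 6 0 1 10 5 7 2 3 9]
After op 4 (in_shuffle): [10 4 5 8 7 11 2 6 3 0 9 1]
After op 5 (in_shuffle): [2 10 6 4 3 5 0 8 9 7 1 11]
After op 6 (in_shuffle): [0 2 8 10 9 6 7 4 1 3 11 5]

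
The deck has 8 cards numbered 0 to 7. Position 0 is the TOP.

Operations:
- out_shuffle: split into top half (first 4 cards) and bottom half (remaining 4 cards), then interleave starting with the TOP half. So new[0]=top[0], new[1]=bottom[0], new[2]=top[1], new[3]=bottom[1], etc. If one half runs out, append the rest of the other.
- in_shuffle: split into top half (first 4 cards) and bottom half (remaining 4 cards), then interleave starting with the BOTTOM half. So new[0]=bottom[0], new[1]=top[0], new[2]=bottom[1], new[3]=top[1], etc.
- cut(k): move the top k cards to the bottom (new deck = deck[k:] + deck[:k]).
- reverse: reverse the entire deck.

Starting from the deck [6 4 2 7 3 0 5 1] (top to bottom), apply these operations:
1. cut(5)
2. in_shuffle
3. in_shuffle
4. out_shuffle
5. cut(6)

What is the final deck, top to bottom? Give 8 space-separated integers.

After op 1 (cut(5)): [0 5 1 6 4 2 7 3]
After op 2 (in_shuffle): [4 0 2 5 7 1 3 6]
After op 3 (in_shuffle): [7 4 1 0 3 2 6 5]
After op 4 (out_shuffle): [7 3 4 2 1 6 0 5]
After op 5 (cut(6)): [0 5 7 3 4 2 1 6]

Answer: 0 5 7 3 4 2 1 6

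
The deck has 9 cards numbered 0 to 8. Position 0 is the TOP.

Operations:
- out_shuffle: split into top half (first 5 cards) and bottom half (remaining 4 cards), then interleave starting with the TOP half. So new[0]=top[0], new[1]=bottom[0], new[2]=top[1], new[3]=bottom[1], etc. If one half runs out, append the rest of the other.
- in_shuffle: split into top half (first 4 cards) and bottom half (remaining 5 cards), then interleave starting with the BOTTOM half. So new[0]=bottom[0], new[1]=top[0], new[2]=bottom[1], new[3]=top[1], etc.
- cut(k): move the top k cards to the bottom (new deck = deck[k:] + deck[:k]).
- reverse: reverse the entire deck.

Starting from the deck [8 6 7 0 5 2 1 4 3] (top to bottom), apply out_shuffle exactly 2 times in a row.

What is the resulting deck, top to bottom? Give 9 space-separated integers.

Answer: 8 4 2 0 6 3 1 5 7

Derivation:
After op 1 (out_shuffle): [8 2 6 1 7 4 0 3 5]
After op 2 (out_shuffle): [8 4 2 0 6 3 1 5 7]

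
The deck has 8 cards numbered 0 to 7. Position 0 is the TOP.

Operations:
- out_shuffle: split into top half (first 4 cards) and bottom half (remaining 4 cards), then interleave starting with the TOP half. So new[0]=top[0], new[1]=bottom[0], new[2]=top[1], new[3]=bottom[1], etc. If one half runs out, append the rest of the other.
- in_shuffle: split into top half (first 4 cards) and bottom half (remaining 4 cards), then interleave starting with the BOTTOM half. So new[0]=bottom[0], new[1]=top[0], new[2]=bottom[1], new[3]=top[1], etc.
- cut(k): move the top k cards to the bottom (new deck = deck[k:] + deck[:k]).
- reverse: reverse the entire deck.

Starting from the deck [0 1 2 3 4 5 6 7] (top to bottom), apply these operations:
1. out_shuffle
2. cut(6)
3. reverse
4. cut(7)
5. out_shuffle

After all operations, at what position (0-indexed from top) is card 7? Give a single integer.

After op 1 (out_shuffle): [0 4 1 5 2 6 3 7]
After op 2 (cut(6)): [3 7 0 4 1 5 2 6]
After op 3 (reverse): [6 2 5 1 4 0 7 3]
After op 4 (cut(7)): [3 6 2 5 1 4 0 7]
After op 5 (out_shuffle): [3 1 6 4 2 0 5 7]
Card 7 is at position 7.

Answer: 7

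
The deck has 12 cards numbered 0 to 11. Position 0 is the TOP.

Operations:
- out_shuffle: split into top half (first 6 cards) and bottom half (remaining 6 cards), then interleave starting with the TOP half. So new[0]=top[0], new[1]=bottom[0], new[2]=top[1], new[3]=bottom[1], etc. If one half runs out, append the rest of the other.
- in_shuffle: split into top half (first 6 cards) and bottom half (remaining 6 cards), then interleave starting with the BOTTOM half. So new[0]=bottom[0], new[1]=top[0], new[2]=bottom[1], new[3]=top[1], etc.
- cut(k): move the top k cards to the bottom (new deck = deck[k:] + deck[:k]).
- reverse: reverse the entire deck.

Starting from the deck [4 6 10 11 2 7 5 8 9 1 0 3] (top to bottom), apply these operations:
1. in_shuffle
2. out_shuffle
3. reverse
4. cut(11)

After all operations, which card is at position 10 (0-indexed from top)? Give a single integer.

Answer: 4

Derivation:
After op 1 (in_shuffle): [5 4 8 6 9 10 1 11 0 2 3 7]
After op 2 (out_shuffle): [5 1 4 11 8 0 6 2 9 3 10 7]
After op 3 (reverse): [7 10 3 9 2 6 0 8 11 4 1 5]
After op 4 (cut(11)): [5 7 10 3 9 2 6 0 8 11 4 1]
Position 10: card 4.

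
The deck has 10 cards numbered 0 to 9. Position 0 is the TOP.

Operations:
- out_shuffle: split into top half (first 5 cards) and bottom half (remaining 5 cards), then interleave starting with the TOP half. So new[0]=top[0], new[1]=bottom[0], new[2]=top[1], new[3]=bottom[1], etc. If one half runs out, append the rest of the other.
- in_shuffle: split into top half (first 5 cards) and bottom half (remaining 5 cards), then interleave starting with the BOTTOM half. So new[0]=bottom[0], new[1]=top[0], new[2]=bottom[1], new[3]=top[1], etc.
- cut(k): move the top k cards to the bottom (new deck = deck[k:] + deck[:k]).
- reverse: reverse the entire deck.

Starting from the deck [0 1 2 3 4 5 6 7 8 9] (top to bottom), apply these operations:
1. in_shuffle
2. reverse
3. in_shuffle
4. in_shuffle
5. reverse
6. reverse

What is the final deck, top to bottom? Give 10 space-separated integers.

After op 1 (in_shuffle): [5 0 6 1 7 2 8 3 9 4]
After op 2 (reverse): [4 9 3 8 2 7 1 6 0 5]
After op 3 (in_shuffle): [7 4 1 9 6 3 0 8 5 2]
After op 4 (in_shuffle): [3 7 0 4 8 1 5 9 2 6]
After op 5 (reverse): [6 2 9 5 1 8 4 0 7 3]
After op 6 (reverse): [3 7 0 4 8 1 5 9 2 6]

Answer: 3 7 0 4 8 1 5 9 2 6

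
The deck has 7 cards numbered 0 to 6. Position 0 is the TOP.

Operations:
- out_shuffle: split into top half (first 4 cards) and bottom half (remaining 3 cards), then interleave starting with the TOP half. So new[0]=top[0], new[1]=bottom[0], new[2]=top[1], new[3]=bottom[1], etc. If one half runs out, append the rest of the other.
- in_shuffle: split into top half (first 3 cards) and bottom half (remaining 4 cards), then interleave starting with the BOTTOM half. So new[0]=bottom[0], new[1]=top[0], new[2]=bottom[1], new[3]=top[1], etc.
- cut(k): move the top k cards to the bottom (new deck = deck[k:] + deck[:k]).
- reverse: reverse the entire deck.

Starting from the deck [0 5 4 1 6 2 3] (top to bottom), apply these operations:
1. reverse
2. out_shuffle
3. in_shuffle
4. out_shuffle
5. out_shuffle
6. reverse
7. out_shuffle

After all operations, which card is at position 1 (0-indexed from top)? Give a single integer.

After op 1 (reverse): [3 2 6 1 4 5 0]
After op 2 (out_shuffle): [3 4 2 5 6 0 1]
After op 3 (in_shuffle): [5 3 6 4 0 2 1]
After op 4 (out_shuffle): [5 0 3 2 6 1 4]
After op 5 (out_shuffle): [5 6 0 1 3 4 2]
After op 6 (reverse): [2 4 3 1 0 6 5]
After op 7 (out_shuffle): [2 0 4 6 3 5 1]
Position 1: card 0.

Answer: 0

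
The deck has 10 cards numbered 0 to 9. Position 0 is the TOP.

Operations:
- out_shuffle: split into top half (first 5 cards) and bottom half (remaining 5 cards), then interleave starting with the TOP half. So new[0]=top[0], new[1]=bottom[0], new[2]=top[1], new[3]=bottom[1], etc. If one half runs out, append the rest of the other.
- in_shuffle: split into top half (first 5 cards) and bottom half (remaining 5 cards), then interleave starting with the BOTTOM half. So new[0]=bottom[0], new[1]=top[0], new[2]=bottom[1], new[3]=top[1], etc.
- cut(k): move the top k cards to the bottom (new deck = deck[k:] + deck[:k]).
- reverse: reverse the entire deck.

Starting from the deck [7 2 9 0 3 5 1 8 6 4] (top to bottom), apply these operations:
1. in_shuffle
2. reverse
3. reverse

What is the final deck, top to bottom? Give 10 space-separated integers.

After op 1 (in_shuffle): [5 7 1 2 8 9 6 0 4 3]
After op 2 (reverse): [3 4 0 6 9 8 2 1 7 5]
After op 3 (reverse): [5 7 1 2 8 9 6 0 4 3]

Answer: 5 7 1 2 8 9 6 0 4 3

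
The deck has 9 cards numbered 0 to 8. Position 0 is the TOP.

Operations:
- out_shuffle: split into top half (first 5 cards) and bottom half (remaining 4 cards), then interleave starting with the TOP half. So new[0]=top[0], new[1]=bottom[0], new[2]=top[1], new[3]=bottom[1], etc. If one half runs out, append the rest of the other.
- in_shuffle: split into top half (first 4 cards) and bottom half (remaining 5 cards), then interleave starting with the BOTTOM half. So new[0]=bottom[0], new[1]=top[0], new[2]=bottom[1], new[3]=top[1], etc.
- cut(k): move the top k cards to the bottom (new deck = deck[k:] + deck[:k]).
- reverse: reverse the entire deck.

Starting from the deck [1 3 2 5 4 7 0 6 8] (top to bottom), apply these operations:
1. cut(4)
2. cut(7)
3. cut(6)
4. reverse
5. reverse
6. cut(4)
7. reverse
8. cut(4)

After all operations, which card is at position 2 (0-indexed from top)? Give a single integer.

Answer: 7

Derivation:
After op 1 (cut(4)): [4 7 0 6 8 1 3 2 5]
After op 2 (cut(7)): [2 5 4 7 0 6 8 1 3]
After op 3 (cut(6)): [8 1 3 2 5 4 7 0 6]
After op 4 (reverse): [6 0 7 4 5 2 3 1 8]
After op 5 (reverse): [8 1 3 2 5 4 7 0 6]
After op 6 (cut(4)): [5 4 7 0 6 8 1 3 2]
After op 7 (reverse): [2 3 1 8 6 0 7 4 5]
After op 8 (cut(4)): [6 0 7 4 5 2 3 1 8]
Position 2: card 7.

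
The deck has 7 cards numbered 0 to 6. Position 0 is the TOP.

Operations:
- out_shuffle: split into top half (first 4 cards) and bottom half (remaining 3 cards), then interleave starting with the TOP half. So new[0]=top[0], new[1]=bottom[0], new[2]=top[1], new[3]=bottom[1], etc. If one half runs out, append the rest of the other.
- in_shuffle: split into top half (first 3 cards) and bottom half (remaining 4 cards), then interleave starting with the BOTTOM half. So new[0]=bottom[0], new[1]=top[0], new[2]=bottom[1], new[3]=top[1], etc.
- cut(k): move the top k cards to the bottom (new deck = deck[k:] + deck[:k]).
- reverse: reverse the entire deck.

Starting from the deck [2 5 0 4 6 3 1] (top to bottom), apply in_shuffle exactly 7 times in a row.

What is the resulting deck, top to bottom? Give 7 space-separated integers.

Answer: 4 2 6 5 3 0 1

Derivation:
After op 1 (in_shuffle): [4 2 6 5 3 0 1]
After op 2 (in_shuffle): [5 4 3 2 0 6 1]
After op 3 (in_shuffle): [2 5 0 4 6 3 1]
After op 4 (in_shuffle): [4 2 6 5 3 0 1]
After op 5 (in_shuffle): [5 4 3 2 0 6 1]
After op 6 (in_shuffle): [2 5 0 4 6 3 1]
After op 7 (in_shuffle): [4 2 6 5 3 0 1]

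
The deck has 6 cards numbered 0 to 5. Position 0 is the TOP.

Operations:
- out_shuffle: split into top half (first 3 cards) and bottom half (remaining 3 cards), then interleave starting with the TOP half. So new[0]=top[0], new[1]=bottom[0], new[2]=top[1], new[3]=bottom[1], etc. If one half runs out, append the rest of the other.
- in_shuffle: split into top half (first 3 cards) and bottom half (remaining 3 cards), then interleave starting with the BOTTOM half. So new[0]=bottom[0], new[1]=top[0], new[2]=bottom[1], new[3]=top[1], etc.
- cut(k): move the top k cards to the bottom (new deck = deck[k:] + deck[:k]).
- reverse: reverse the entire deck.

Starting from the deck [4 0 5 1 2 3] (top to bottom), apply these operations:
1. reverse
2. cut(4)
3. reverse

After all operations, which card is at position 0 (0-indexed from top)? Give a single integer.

After op 1 (reverse): [3 2 1 5 0 4]
After op 2 (cut(4)): [0 4 3 2 1 5]
After op 3 (reverse): [5 1 2 3 4 0]
Position 0: card 5.

Answer: 5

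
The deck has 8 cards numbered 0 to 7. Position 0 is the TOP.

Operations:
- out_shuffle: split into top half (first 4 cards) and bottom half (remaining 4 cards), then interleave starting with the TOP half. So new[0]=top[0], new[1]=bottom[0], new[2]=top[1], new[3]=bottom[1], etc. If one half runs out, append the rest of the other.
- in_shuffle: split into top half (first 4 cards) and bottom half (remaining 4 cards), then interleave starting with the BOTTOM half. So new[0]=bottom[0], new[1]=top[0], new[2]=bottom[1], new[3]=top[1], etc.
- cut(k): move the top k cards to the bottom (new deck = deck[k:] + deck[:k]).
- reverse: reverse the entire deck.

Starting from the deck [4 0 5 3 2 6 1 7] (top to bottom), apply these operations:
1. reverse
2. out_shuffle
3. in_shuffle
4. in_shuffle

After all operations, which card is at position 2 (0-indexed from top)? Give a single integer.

After op 1 (reverse): [7 1 6 2 3 5 0 4]
After op 2 (out_shuffle): [7 3 1 5 6 0 2 4]
After op 3 (in_shuffle): [6 7 0 3 2 1 4 5]
After op 4 (in_shuffle): [2 6 1 7 4 0 5 3]
Position 2: card 1.

Answer: 1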